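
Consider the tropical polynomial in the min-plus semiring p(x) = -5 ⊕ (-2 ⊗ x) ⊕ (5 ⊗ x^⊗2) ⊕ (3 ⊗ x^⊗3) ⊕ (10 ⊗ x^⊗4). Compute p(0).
p(0) = -5

A tropical monomial a ⊗ x^⊗i evaluates to a + i · x. Evaluating each term at x = 0:
  Term 0 contributes -5 + 0 · 0 = -5
  Term 1 contributes -2 + 1 · 0 = -2
  Term 2 contributes 5 + 2 · 0 = 5
  Term 3 contributes 3 + 3 · 0 = 3
  Term 4 contributes 10 + 4 · 0 = 10
p(0) = ⊕ of these = min[-5, -2, 5, 3, 10] = -5.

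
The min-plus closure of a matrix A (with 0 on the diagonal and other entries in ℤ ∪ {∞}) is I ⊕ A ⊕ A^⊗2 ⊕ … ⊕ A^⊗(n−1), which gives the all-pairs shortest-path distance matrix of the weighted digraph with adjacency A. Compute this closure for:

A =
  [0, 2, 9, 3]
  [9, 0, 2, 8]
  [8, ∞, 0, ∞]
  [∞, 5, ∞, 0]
Closure =
  [0, 2, 4, 3]
  [9, 0, 2, 8]
  [8, 10, 0, 11]
  [14, 5, 7, 0]

This is the Floyd-Warshall all-pairs shortest-path computation. For each intermediate vertex k = 0, 1, …, 3, update dist[i][j] ← min(dist[i][j], dist[i][k] + dist[k][j]). The final matrix gives, for each (i, j), the minimum total weight of any directed path from i to j (possibly empty when i = j).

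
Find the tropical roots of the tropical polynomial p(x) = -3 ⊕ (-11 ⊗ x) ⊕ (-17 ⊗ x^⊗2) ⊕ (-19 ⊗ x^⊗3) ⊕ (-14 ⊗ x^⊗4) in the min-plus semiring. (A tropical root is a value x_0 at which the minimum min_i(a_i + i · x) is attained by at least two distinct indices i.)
Roots: {-5, 2, 6, 8}

Each tropical root is a break point of the lower envelope of the lines y = a_i + i · x (there are 5 lines, with slopes 0, 1, ..., 4). Only the lines that attain the minimum somewhere contribute to roots; other lines are dominated. Here the surviving (envelope) indices are i = 4, i = 3, i = 2, i = 1, i = 0.
Intersections between consecutive envelope lines give the roots: for adjacent envelope indices i < j the intersection is x = (a_i − a_j) / (j − i). Reading off the sorted break points: {-5, 2, 6, 8}.
Verification: at each break x_0, at least two indices attain the minimum of min_i(a_i + i · x_0).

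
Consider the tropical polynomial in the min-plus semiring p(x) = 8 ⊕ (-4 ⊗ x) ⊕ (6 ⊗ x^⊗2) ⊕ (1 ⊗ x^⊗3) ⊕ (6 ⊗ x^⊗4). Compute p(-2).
p(-2) = -6

A tropical monomial a ⊗ x^⊗i evaluates to a + i · x. Evaluating each term at x = -2:
  Term 0 contributes 8 + 0 · -2 = 8
  Term 1 contributes -4 + 1 · -2 = -6
  Term 2 contributes 6 + 2 · -2 = 2
  Term 3 contributes 1 + 3 · -2 = -5
  Term 4 contributes 6 + 4 · -2 = -2
p(-2) = ⊕ of these = min[8, -6, 2, -5, -2] = -6.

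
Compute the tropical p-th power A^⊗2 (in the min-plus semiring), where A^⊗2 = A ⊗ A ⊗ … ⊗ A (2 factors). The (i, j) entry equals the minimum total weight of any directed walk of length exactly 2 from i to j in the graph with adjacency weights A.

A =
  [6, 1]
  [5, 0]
A^⊗2 =
  [6, 1]
  [5, 0]

Each entry (A^⊗2)_ij equals the minimum over all length-2 walks i = v_0 → v_1 → … → v_2 = j of Σ_t A[v_t][v_{t+1}]. For example, for (i, j) = (0, 1) we minimise over 2 possible intermediate vertex sequences; the minimum is 1, attained along the walk 0 → 1 → 1.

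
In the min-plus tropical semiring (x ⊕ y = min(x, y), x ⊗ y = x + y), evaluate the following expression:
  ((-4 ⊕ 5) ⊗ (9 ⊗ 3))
((-4 ⊕ 5) ⊗ (9 ⊗ 3)) = 8

Expand innermost to outermost. Recall ⊕ takes the minimum of its arguments and ⊗ takes their sum. Working out the expression ((-4 ⊕ 5) ⊗ (9 ⊗ 3)) gives 8.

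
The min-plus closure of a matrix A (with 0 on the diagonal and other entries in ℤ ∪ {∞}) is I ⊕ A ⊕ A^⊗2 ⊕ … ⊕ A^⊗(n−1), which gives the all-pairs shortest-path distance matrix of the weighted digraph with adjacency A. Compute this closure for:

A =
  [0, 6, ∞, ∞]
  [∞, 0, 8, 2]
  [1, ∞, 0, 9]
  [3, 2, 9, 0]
Closure =
  [0, 6, 14, 8]
  [5, 0, 8, 2]
  [1, 7, 0, 9]
  [3, 2, 9, 0]

This is the Floyd-Warshall all-pairs shortest-path computation. For each intermediate vertex k = 0, 1, …, 3, update dist[i][j] ← min(dist[i][j], dist[i][k] + dist[k][j]). The final matrix gives, for each (i, j), the minimum total weight of any directed path from i to j (possibly empty when i = j).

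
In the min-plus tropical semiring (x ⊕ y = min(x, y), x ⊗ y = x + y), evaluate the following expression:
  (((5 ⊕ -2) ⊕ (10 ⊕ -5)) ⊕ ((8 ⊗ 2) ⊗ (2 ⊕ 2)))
(((5 ⊕ -2) ⊕ (10 ⊕ -5)) ⊕ ((8 ⊗ 2) ⊗ (2 ⊕ 2))) = -5

Expand innermost to outermost. Recall ⊕ takes the minimum of its arguments and ⊗ takes their sum. Working out the expression (((5 ⊕ -2) ⊕ (10 ⊕ -5)) ⊕ ((8 ⊗ 2) ⊗ (2 ⊕ 2))) gives -5.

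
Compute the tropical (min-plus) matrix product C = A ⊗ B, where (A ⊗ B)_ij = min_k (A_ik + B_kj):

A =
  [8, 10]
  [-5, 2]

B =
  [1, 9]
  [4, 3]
A ⊗ B =
  [9, 13]
  [-4, 4]

Apply the min-plus product entry-by-entry:
  C[0][0] = min over k of (A[0][0] + B[0][0] = 8 + 1 = 9, A[0][1] + B[1][0] = 10 + 4 = 14) = 9 (attained at k = 0)
  C[0][1] = min over k of (A[0][0] + B[0][1] = 8 + 9 = 17, A[0][1] + B[1][1] = 10 + 3 = 13) = 13 (attained at k = 1)
  C[1][0] = min over k of (A[1][0] + B[0][0] = -5 + 1 = -4, A[1][1] + B[1][0] = 2 + 4 = 6) = -4 (attained at k = 0)
  C[1][1] = min over k of (A[1][0] + B[0][1] = -5 + 9 = 4, A[1][1] + B[1][1] = 2 + 3 = 5) = 4 (attained at k = 0)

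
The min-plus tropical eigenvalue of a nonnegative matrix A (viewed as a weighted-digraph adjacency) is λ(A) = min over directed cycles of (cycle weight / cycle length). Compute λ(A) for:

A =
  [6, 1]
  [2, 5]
λ(A) = 3/2

Enumerate directed cycles and compute their means (weight / length). Sample:
  cycle 0 → 0: weight = 6, length = 1, mean = 6/1 ≈ 6.000
  cycle 1 → 1: weight = 5, length = 1, mean = 5/1 ≈ 5.000
  cycle 0 → 1 → 0: weight = 3, length = 2, mean = 3/2 ≈ 1.500
  cycle 1 → 0 → 1: weight = 3, length = 2, mean = 3/2 ≈ 1.500
Minimum mean = 1.500, attained e.g. along the cycle 0 → 1 → 0 with weight 3 and length 2. So λ(A) = 3/2 = 3/2.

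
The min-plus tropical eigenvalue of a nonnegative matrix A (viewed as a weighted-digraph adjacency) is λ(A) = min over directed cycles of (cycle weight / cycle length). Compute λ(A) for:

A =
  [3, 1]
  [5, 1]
λ(A) = 1

Enumerate directed cycles and compute their means (weight / length). Sample:
  cycle 0 → 0: weight = 3, length = 1, mean = 3/1 ≈ 3.000
  cycle 1 → 1: weight = 1, length = 1, mean = 1/1 ≈ 1.000
  cycle 0 → 1 → 0: weight = 6, length = 2, mean = 6/2 ≈ 3.000
  cycle 1 → 0 → 1: weight = 6, length = 2, mean = 6/2 ≈ 3.000
Minimum mean = 1.000, attained e.g. along the cycle 1 → 1 with weight 1 and length 1. So λ(A) = 1/1 = 1.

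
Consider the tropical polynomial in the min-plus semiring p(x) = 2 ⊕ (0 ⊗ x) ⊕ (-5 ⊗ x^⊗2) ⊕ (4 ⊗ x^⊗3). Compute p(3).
p(3) = 1

A tropical monomial a ⊗ x^⊗i evaluates to a + i · x. Evaluating each term at x = 3:
  Term 0 contributes 2 + 0 · 3 = 2
  Term 1 contributes 0 + 1 · 3 = 3
  Term 2 contributes -5 + 2 · 3 = 1
  Term 3 contributes 4 + 3 · 3 = 13
p(3) = ⊕ of these = min[2, 3, 1, 13] = 1.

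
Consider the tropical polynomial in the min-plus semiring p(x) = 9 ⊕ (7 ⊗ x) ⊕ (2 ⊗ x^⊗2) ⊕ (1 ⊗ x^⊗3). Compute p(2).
p(2) = 6

A tropical monomial a ⊗ x^⊗i evaluates to a + i · x. Evaluating each term at x = 2:
  Term 0 contributes 9 + 0 · 2 = 9
  Term 1 contributes 7 + 1 · 2 = 9
  Term 2 contributes 2 + 2 · 2 = 6
  Term 3 contributes 1 + 3 · 2 = 7
p(2) = ⊕ of these = min[9, 9, 6, 7] = 6.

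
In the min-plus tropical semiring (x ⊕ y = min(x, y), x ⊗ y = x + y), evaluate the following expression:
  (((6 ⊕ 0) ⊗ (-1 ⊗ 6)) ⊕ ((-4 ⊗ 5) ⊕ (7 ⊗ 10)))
(((6 ⊕ 0) ⊗ (-1 ⊗ 6)) ⊕ ((-4 ⊗ 5) ⊕ (7 ⊗ 10))) = 1

Expand innermost to outermost. Recall ⊕ takes the minimum of its arguments and ⊗ takes their sum. Working out the expression (((6 ⊕ 0) ⊗ (-1 ⊗ 6)) ⊕ ((-4 ⊗ 5) ⊕ (7 ⊗ 10))) gives 1.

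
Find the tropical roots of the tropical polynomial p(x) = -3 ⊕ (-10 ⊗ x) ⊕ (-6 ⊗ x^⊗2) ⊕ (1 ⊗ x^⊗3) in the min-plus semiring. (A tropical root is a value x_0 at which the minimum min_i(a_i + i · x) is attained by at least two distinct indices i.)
Roots: {-7, -4, 7}

Each tropical root is a break point of the lower envelope of the lines y = a_i + i · x (there are 4 lines, with slopes 0, 1, ..., 3). Only the lines that attain the minimum somewhere contribute to roots; other lines are dominated. Here the surviving (envelope) indices are i = 3, i = 2, i = 1, i = 0.
Intersections between consecutive envelope lines give the roots: for adjacent envelope indices i < j the intersection is x = (a_i − a_j) / (j − i). Reading off the sorted break points: {-7, -4, 7}.
Verification: at each break x_0, at least two indices attain the minimum of min_i(a_i + i · x_0).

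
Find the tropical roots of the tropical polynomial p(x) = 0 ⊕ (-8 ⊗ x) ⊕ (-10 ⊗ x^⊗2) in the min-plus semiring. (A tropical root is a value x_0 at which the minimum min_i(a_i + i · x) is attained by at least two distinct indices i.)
Roots: {2, 8}

Each tropical root is a break point of the lower envelope of the lines y = a_i + i · x (there are 3 lines, with slopes 0, 1, ..., 2). Only the lines that attain the minimum somewhere contribute to roots; other lines are dominated. Here the surviving (envelope) indices are i = 2, i = 1, i = 0.
Intersections between consecutive envelope lines give the roots: for adjacent envelope indices i < j the intersection is x = (a_i − a_j) / (j − i). Reading off the sorted break points: {2, 8}.
Verification: at each break x_0, at least two indices attain the minimum of min_i(a_i + i · x_0).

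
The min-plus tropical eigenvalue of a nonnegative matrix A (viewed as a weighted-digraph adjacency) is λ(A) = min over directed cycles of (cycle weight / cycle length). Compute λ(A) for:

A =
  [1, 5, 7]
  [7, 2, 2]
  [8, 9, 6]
λ(A) = 1

Enumerate directed cycles and compute their means (weight / length). Sample:
  cycle 0 → 0: weight = 1, length = 1, mean = 1/1 ≈ 1.000
  cycle 1 → 1: weight = 2, length = 1, mean = 2/1 ≈ 2.000
  cycle 2 → 2: weight = 6, length = 1, mean = 6/1 ≈ 6.000
  cycle 0 → 1 → 0: weight = 12, length = 2, mean = 12/2 ≈ 6.000
  cycle 0 → 2 → 0: weight = 15, length = 2, mean = 15/2 ≈ 7.500
  cycle 1 → 0 → 1: weight = 12, length = 2, mean = 12/2 ≈ 6.000
Minimum mean = 1.000, attained e.g. along the cycle 0 → 0 with weight 1 and length 1. So λ(A) = 1/1 = 1.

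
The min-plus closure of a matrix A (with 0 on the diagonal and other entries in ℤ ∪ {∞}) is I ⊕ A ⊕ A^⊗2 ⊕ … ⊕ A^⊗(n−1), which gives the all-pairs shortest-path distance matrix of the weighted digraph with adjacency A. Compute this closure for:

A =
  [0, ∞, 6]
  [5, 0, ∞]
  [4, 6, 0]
Closure =
  [0, 12, 6]
  [5, 0, 11]
  [4, 6, 0]

This is the Floyd-Warshall all-pairs shortest-path computation. For each intermediate vertex k = 0, 1, …, 2, update dist[i][j] ← min(dist[i][j], dist[i][k] + dist[k][j]). The final matrix gives, for each (i, j), the minimum total weight of any directed path from i to j (possibly empty when i = j).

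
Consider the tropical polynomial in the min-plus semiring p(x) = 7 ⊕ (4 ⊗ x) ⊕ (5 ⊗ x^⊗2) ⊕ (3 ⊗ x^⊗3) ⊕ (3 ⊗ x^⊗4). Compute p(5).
p(5) = 7

A tropical monomial a ⊗ x^⊗i evaluates to a + i · x. Evaluating each term at x = 5:
  Term 0 contributes 7 + 0 · 5 = 7
  Term 1 contributes 4 + 1 · 5 = 9
  Term 2 contributes 5 + 2 · 5 = 15
  Term 3 contributes 3 + 3 · 5 = 18
  Term 4 contributes 3 + 4 · 5 = 23
p(5) = ⊕ of these = min[7, 9, 15, 18, 23] = 7.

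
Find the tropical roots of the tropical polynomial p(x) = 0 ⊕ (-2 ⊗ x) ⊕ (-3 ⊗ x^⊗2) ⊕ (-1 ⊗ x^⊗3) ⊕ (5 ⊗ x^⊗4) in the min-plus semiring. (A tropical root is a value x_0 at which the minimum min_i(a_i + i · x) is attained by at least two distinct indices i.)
Roots: {-6, -2, 1, 2}

Each tropical root is a break point of the lower envelope of the lines y = a_i + i · x (there are 5 lines, with slopes 0, 1, ..., 4). Only the lines that attain the minimum somewhere contribute to roots; other lines are dominated. Here the surviving (envelope) indices are i = 4, i = 3, i = 2, i = 1, i = 0.
Intersections between consecutive envelope lines give the roots: for adjacent envelope indices i < j the intersection is x = (a_i − a_j) / (j − i). Reading off the sorted break points: {-6, -2, 1, 2}.
Verification: at each break x_0, at least two indices attain the minimum of min_i(a_i + i · x_0).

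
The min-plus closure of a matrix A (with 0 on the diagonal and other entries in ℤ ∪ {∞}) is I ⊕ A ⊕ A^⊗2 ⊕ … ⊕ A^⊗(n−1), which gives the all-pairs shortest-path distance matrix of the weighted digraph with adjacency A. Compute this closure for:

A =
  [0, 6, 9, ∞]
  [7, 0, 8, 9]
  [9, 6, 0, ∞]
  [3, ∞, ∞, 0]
Closure =
  [0, 6, 9, 15]
  [7, 0, 8, 9]
  [9, 6, 0, 15]
  [3, 9, 12, 0]

This is the Floyd-Warshall all-pairs shortest-path computation. For each intermediate vertex k = 0, 1, …, 3, update dist[i][j] ← min(dist[i][j], dist[i][k] + dist[k][j]). The final matrix gives, for each (i, j), the minimum total weight of any directed path from i to j (possibly empty when i = j).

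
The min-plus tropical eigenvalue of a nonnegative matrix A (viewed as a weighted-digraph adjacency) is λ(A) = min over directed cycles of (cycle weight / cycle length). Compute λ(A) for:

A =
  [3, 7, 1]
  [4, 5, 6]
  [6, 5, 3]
λ(A) = 3

Enumerate directed cycles and compute their means (weight / length). Sample:
  cycle 0 → 0: weight = 3, length = 1, mean = 3/1 ≈ 3.000
  cycle 1 → 1: weight = 5, length = 1, mean = 5/1 ≈ 5.000
  cycle 2 → 2: weight = 3, length = 1, mean = 3/1 ≈ 3.000
  cycle 0 → 1 → 0: weight = 11, length = 2, mean = 11/2 ≈ 5.500
  cycle 0 → 2 → 0: weight = 7, length = 2, mean = 7/2 ≈ 3.500
  cycle 1 → 0 → 1: weight = 11, length = 2, mean = 11/2 ≈ 5.500
Minimum mean = 3.000, attained e.g. along the cycle 0 → 0 with weight 3 and length 1. So λ(A) = 3/1 = 3.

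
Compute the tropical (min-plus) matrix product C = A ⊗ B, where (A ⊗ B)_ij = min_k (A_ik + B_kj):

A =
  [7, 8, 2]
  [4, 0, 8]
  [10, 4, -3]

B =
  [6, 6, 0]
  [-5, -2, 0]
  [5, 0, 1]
A ⊗ B =
  [3, 2, 3]
  [-5, -2, 0]
  [-1, -3, -2]

Apply the min-plus product entry-by-entry:
  C[0][0] = min over k of (A[0][0] + B[0][0] = 7 + 6 = 13, A[0][1] + B[1][0] = 8 + -5 = 3, A[0][2] + B[2][0] = 2 + 5 = 7) = 3 (attained at k = 1)
  C[0][1] = min over k of (A[0][0] + B[0][1] = 7 + 6 = 13, A[0][1] + B[1][1] = 8 + -2 = 6, A[0][2] + B[2][1] = 2 + 0 = 2) = 2 (attained at k = 2)
  C[0][2] = min over k of (A[0][0] + B[0][2] = 7 + 0 = 7, A[0][1] + B[1][2] = 8 + 0 = 8, A[0][2] + B[2][2] = 2 + 1 = 3) = 3 (attained at k = 2)
  C[1][0] = min over k of (A[1][0] + B[0][0] = 4 + 6 = 10, A[1][1] + B[1][0] = 0 + -5 = -5, A[1][2] + B[2][0] = 8 + 5 = 13) = -5 (attained at k = 1)
  C[1][1] = min over k of (A[1][0] + B[0][1] = 4 + 6 = 10, A[1][1] + B[1][1] = 0 + -2 = -2, A[1][2] + B[2][1] = 8 + 0 = 8) = -2 (attained at k = 1)
  C[1][2] = min over k of (A[1][0] + B[0][2] = 4 + 0 = 4, A[1][1] + B[1][2] = 0 + 0 = 0, A[1][2] + B[2][2] = 8 + 1 = 9) = 0 (attained at k = 1)
  C[2][0] = min over k of (A[2][0] + B[0][0] = 10 + 6 = 16, A[2][1] + B[1][0] = 4 + -5 = -1, A[2][2] + B[2][0] = -3 + 5 = 2) = -1 (attained at k = 1)
  C[2][1] = min over k of (A[2][0] + B[0][1] = 10 + 6 = 16, A[2][1] + B[1][1] = 4 + -2 = 2, A[2][2] + B[2][1] = -3 + 0 = -3) = -3 (attained at k = 2)
  C[2][2] = min over k of (A[2][0] + B[0][2] = 10 + 0 = 10, A[2][1] + B[1][2] = 4 + 0 = 4, A[2][2] + B[2][2] = -3 + 1 = -2) = -2 (attained at k = 2)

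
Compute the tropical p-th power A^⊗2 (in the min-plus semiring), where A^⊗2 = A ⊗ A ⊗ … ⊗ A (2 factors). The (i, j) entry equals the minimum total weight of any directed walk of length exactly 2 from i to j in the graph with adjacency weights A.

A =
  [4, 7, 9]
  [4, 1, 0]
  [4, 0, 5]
A^⊗2 =
  [8, 8, 7]
  [4, 0, 1]
  [4, 1, 0]

Each entry (A^⊗2)_ij equals the minimum over all length-2 walks i = v_0 → v_1 → … → v_2 = j of Σ_t A[v_t][v_{t+1}]. For example, for (i, j) = (0, 2) we minimise over 3 possible intermediate vertex sequences; the minimum is 7, attained along the walk 0 → 1 → 2.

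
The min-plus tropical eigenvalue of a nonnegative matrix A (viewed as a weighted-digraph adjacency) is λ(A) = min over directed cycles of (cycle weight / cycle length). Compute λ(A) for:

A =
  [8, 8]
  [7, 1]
λ(A) = 1

Enumerate directed cycles and compute their means (weight / length). Sample:
  cycle 0 → 0: weight = 8, length = 1, mean = 8/1 ≈ 8.000
  cycle 1 → 1: weight = 1, length = 1, mean = 1/1 ≈ 1.000
  cycle 0 → 1 → 0: weight = 15, length = 2, mean = 15/2 ≈ 7.500
  cycle 1 → 0 → 1: weight = 15, length = 2, mean = 15/2 ≈ 7.500
Minimum mean = 1.000, attained e.g. along the cycle 1 → 1 with weight 1 and length 1. So λ(A) = 1/1 = 1.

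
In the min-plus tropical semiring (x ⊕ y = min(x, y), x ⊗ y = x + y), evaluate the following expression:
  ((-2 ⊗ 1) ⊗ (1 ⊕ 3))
((-2 ⊗ 1) ⊗ (1 ⊕ 3)) = 0

Expand innermost to outermost. Recall ⊕ takes the minimum of its arguments and ⊗ takes their sum. Working out the expression ((-2 ⊗ 1) ⊗ (1 ⊕ 3)) gives 0.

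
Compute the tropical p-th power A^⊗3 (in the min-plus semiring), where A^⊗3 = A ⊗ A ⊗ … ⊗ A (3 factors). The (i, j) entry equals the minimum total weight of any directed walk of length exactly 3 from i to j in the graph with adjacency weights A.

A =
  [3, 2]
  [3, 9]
A^⊗3 =
  [8, 7]
  [8, 8]

Each entry (A^⊗3)_ij equals the minimum over all length-3 walks i = v_0 → v_1 → … → v_3 = j of Σ_t A[v_t][v_{t+1}]. For example, for (i, j) = (0, 1) we minimise over 4 possible intermediate vertex sequences; the minimum is 7, attained along the walk 0 → 1 → 0 → 1.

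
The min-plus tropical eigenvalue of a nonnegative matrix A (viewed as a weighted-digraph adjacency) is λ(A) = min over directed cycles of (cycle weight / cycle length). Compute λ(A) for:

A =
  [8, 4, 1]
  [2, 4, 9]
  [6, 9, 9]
λ(A) = 3

Enumerate directed cycles and compute their means (weight / length). Sample:
  cycle 0 → 0: weight = 8, length = 1, mean = 8/1 ≈ 8.000
  cycle 1 → 1: weight = 4, length = 1, mean = 4/1 ≈ 4.000
  cycle 2 → 2: weight = 9, length = 1, mean = 9/1 ≈ 9.000
  cycle 0 → 1 → 0: weight = 6, length = 2, mean = 6/2 ≈ 3.000
  cycle 0 → 2 → 0: weight = 7, length = 2, mean = 7/2 ≈ 3.500
  cycle 1 → 0 → 1: weight = 6, length = 2, mean = 6/2 ≈ 3.000
Minimum mean = 3.000, attained e.g. along the cycle 0 → 1 → 0 with weight 6 and length 2. So λ(A) = 6/2 = 3.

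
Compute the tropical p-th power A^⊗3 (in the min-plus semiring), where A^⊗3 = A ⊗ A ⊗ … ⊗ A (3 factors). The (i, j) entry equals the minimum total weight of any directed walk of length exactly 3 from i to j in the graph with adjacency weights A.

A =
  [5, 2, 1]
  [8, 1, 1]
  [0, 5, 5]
A^⊗3 =
  [3, 3, 2]
  [2, 3, 2]
  [1, 3, 3]

Each entry (A^⊗3)_ij equals the minimum over all length-3 walks i = v_0 → v_1 → … → v_3 = j of Σ_t A[v_t][v_{t+1}]. For example, for (i, j) = (0, 2) we minimise over 9 possible intermediate vertex sequences; the minimum is 2, attained along the walk 0 → 2 → 0 → 2.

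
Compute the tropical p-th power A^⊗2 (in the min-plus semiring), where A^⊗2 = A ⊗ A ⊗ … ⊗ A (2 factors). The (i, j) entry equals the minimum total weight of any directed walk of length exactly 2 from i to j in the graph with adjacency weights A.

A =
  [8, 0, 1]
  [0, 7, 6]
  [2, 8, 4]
A^⊗2 =
  [0, 7, 5]
  [7, 0, 1]
  [6, 2, 3]

Each entry (A^⊗2)_ij equals the minimum over all length-2 walks i = v_0 → v_1 → … → v_2 = j of Σ_t A[v_t][v_{t+1}]. For example, for (i, j) = (0, 2) we minimise over 3 possible intermediate vertex sequences; the minimum is 5, attained along the walk 0 → 2 → 2.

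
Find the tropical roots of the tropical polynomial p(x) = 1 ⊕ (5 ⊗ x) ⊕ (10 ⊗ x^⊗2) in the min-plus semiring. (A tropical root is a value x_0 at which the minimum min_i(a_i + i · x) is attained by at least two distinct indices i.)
Roots: {-5, -4}

Each tropical root is a break point of the lower envelope of the lines y = a_i + i · x (there are 3 lines, with slopes 0, 1, ..., 2). Only the lines that attain the minimum somewhere contribute to roots; other lines are dominated. Here the surviving (envelope) indices are i = 2, i = 1, i = 0.
Intersections between consecutive envelope lines give the roots: for adjacent envelope indices i < j the intersection is x = (a_i − a_j) / (j − i). Reading off the sorted break points: {-5, -4}.
Verification: at each break x_0, at least two indices attain the minimum of min_i(a_i + i · x_0).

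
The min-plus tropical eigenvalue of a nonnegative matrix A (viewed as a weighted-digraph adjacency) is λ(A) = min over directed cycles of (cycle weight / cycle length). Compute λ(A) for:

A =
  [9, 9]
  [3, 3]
λ(A) = 3

Enumerate directed cycles and compute their means (weight / length). Sample:
  cycle 0 → 0: weight = 9, length = 1, mean = 9/1 ≈ 9.000
  cycle 1 → 1: weight = 3, length = 1, mean = 3/1 ≈ 3.000
  cycle 0 → 1 → 0: weight = 12, length = 2, mean = 12/2 ≈ 6.000
  cycle 1 → 0 → 1: weight = 12, length = 2, mean = 12/2 ≈ 6.000
Minimum mean = 3.000, attained e.g. along the cycle 1 → 1 with weight 3 and length 1. So λ(A) = 3/1 = 3.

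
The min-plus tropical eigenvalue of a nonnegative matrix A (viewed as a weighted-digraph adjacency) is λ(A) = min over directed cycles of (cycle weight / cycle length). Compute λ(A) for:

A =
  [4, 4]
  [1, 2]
λ(A) = 2

Enumerate directed cycles and compute their means (weight / length). Sample:
  cycle 0 → 0: weight = 4, length = 1, mean = 4/1 ≈ 4.000
  cycle 1 → 1: weight = 2, length = 1, mean = 2/1 ≈ 2.000
  cycle 0 → 1 → 0: weight = 5, length = 2, mean = 5/2 ≈ 2.500
  cycle 1 → 0 → 1: weight = 5, length = 2, mean = 5/2 ≈ 2.500
Minimum mean = 2.000, attained e.g. along the cycle 1 → 1 with weight 2 and length 1. So λ(A) = 2/1 = 2.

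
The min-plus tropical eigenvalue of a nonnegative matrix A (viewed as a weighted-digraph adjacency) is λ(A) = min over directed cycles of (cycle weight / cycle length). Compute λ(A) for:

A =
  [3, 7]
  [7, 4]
λ(A) = 3

Enumerate directed cycles and compute their means (weight / length). Sample:
  cycle 0 → 0: weight = 3, length = 1, mean = 3/1 ≈ 3.000
  cycle 1 → 1: weight = 4, length = 1, mean = 4/1 ≈ 4.000
  cycle 0 → 1 → 0: weight = 14, length = 2, mean = 14/2 ≈ 7.000
  cycle 1 → 0 → 1: weight = 14, length = 2, mean = 14/2 ≈ 7.000
Minimum mean = 3.000, attained e.g. along the cycle 0 → 0 with weight 3 and length 1. So λ(A) = 3/1 = 3.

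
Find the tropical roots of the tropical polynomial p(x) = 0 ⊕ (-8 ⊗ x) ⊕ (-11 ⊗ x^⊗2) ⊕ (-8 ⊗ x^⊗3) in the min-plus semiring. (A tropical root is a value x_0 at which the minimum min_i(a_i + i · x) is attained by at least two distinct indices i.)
Roots: {-3, 3, 8}

Each tropical root is a break point of the lower envelope of the lines y = a_i + i · x (there are 4 lines, with slopes 0, 1, ..., 3). Only the lines that attain the minimum somewhere contribute to roots; other lines are dominated. Here the surviving (envelope) indices are i = 3, i = 2, i = 1, i = 0.
Intersections between consecutive envelope lines give the roots: for adjacent envelope indices i < j the intersection is x = (a_i − a_j) / (j − i). Reading off the sorted break points: {-3, 3, 8}.
Verification: at each break x_0, at least two indices attain the minimum of min_i(a_i + i · x_0).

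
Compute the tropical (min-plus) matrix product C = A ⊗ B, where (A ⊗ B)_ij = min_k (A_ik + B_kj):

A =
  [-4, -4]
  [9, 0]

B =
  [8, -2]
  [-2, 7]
A ⊗ B =
  [-6, -6]
  [-2, 7]

Apply the min-plus product entry-by-entry:
  C[0][0] = min over k of (A[0][0] + B[0][0] = -4 + 8 = 4, A[0][1] + B[1][0] = -4 + -2 = -6) = -6 (attained at k = 1)
  C[0][1] = min over k of (A[0][0] + B[0][1] = -4 + -2 = -6, A[0][1] + B[1][1] = -4 + 7 = 3) = -6 (attained at k = 0)
  C[1][0] = min over k of (A[1][0] + B[0][0] = 9 + 8 = 17, A[1][1] + B[1][0] = 0 + -2 = -2) = -2 (attained at k = 1)
  C[1][1] = min over k of (A[1][0] + B[0][1] = 9 + -2 = 7, A[1][1] + B[1][1] = 0 + 7 = 7) = 7 (attained at k = 0)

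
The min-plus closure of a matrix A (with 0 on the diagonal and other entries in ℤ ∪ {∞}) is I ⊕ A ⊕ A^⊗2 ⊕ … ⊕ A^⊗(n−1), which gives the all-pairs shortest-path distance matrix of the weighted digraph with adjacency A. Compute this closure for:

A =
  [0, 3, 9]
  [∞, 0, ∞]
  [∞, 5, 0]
Closure =
  [0, 3, 9]
  [∞, 0, ∞]
  [∞, 5, 0]

This is the Floyd-Warshall all-pairs shortest-path computation. For each intermediate vertex k = 0, 1, …, 2, update dist[i][j] ← min(dist[i][j], dist[i][k] + dist[k][j]). The final matrix gives, for each (i, j), the minimum total weight of any directed path from i to j (possibly empty when i = j).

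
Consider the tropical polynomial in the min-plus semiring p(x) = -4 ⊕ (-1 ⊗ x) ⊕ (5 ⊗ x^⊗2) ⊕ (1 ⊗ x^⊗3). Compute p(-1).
p(-1) = -4

A tropical monomial a ⊗ x^⊗i evaluates to a + i · x. Evaluating each term at x = -1:
  Term 0 contributes -4 + 0 · -1 = -4
  Term 1 contributes -1 + 1 · -1 = -2
  Term 2 contributes 5 + 2 · -1 = 3
  Term 3 contributes 1 + 3 · -1 = -2
p(-1) = ⊕ of these = min[-4, -2, 3, -2] = -4.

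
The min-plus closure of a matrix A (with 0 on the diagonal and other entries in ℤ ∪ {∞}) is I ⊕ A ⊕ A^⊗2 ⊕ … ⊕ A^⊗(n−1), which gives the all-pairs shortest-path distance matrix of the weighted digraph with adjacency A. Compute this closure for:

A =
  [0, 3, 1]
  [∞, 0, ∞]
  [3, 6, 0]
Closure =
  [0, 3, 1]
  [∞, 0, ∞]
  [3, 6, 0]

This is the Floyd-Warshall all-pairs shortest-path computation. For each intermediate vertex k = 0, 1, …, 2, update dist[i][j] ← min(dist[i][j], dist[i][k] + dist[k][j]). The final matrix gives, for each (i, j), the minimum total weight of any directed path from i to j (possibly empty when i = j).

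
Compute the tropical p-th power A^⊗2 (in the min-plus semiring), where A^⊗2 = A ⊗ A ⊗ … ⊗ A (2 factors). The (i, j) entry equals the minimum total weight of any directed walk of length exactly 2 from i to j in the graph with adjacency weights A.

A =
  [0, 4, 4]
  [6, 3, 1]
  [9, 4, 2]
A^⊗2 =
  [0, 4, 4]
  [6, 5, 3]
  [9, 6, 4]

Each entry (A^⊗2)_ij equals the minimum over all length-2 walks i = v_0 → v_1 → … → v_2 = j of Σ_t A[v_t][v_{t+1}]. For example, for (i, j) = (0, 2) we minimise over 3 possible intermediate vertex sequences; the minimum is 4, attained along the walk 0 → 0 → 2.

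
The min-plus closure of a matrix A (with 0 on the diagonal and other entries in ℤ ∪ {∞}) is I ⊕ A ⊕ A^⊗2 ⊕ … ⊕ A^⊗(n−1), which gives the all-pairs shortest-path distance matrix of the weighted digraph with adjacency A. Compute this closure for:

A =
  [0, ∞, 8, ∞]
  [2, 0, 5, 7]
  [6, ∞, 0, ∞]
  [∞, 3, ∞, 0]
Closure =
  [0, ∞, 8, ∞]
  [2, 0, 5, 7]
  [6, ∞, 0, ∞]
  [5, 3, 8, 0]

This is the Floyd-Warshall all-pairs shortest-path computation. For each intermediate vertex k = 0, 1, …, 3, update dist[i][j] ← min(dist[i][j], dist[i][k] + dist[k][j]). The final matrix gives, for each (i, j), the minimum total weight of any directed path from i to j (possibly empty when i = j).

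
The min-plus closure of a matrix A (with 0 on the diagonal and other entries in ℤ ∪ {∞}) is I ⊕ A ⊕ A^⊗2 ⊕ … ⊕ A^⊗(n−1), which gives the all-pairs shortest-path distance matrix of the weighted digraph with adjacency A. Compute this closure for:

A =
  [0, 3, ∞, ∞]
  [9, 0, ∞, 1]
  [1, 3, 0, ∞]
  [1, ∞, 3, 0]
Closure =
  [0, 3, 7, 4]
  [2, 0, 4, 1]
  [1, 3, 0, 4]
  [1, 4, 3, 0]

This is the Floyd-Warshall all-pairs shortest-path computation. For each intermediate vertex k = 0, 1, …, 3, update dist[i][j] ← min(dist[i][j], dist[i][k] + dist[k][j]). The final matrix gives, for each (i, j), the minimum total weight of any directed path from i to j (possibly empty when i = j).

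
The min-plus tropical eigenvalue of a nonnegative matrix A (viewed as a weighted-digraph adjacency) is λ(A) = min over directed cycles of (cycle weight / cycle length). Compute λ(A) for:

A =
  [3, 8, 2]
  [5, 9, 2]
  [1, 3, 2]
λ(A) = 3/2

Enumerate directed cycles and compute their means (weight / length). Sample:
  cycle 0 → 0: weight = 3, length = 1, mean = 3/1 ≈ 3.000
  cycle 1 → 1: weight = 9, length = 1, mean = 9/1 ≈ 9.000
  cycle 2 → 2: weight = 2, length = 1, mean = 2/1 ≈ 2.000
  cycle 0 → 1 → 0: weight = 13, length = 2, mean = 13/2 ≈ 6.500
  cycle 0 → 2 → 0: weight = 3, length = 2, mean = 3/2 ≈ 1.500
  cycle 1 → 0 → 1: weight = 13, length = 2, mean = 13/2 ≈ 6.500
Minimum mean = 1.500, attained e.g. along the cycle 0 → 2 → 0 with weight 3 and length 2. So λ(A) = 3/2 = 3/2.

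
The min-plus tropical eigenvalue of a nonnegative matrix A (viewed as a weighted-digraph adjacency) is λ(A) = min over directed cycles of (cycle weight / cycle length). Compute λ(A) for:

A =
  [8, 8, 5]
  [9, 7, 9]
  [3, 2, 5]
λ(A) = 4

Enumerate directed cycles and compute their means (weight / length). Sample:
  cycle 0 → 0: weight = 8, length = 1, mean = 8/1 ≈ 8.000
  cycle 1 → 1: weight = 7, length = 1, mean = 7/1 ≈ 7.000
  cycle 2 → 2: weight = 5, length = 1, mean = 5/1 ≈ 5.000
  cycle 0 → 1 → 0: weight = 17, length = 2, mean = 17/2 ≈ 8.500
  cycle 0 → 2 → 0: weight = 8, length = 2, mean = 8/2 ≈ 4.000
  cycle 1 → 0 → 1: weight = 17, length = 2, mean = 17/2 ≈ 8.500
Minimum mean = 4.000, attained e.g. along the cycle 0 → 2 → 0 with weight 8 and length 2. So λ(A) = 8/2 = 4.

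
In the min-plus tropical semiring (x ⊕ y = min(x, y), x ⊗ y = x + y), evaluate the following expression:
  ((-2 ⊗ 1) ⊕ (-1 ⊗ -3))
((-2 ⊗ 1) ⊕ (-1 ⊗ -3)) = -4

Expand innermost to outermost. Recall ⊕ takes the minimum of its arguments and ⊗ takes their sum. Working out the expression ((-2 ⊗ 1) ⊕ (-1 ⊗ -3)) gives -4.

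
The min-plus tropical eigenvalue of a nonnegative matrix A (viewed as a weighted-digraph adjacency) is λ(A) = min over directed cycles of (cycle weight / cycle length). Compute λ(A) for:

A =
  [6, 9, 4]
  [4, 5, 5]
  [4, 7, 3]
λ(A) = 3

Enumerate directed cycles and compute their means (weight / length). Sample:
  cycle 0 → 0: weight = 6, length = 1, mean = 6/1 ≈ 6.000
  cycle 1 → 1: weight = 5, length = 1, mean = 5/1 ≈ 5.000
  cycle 2 → 2: weight = 3, length = 1, mean = 3/1 ≈ 3.000
  cycle 0 → 1 → 0: weight = 13, length = 2, mean = 13/2 ≈ 6.500
  cycle 0 → 2 → 0: weight = 8, length = 2, mean = 8/2 ≈ 4.000
  cycle 1 → 0 → 1: weight = 13, length = 2, mean = 13/2 ≈ 6.500
Minimum mean = 3.000, attained e.g. along the cycle 2 → 2 with weight 3 and length 1. So λ(A) = 3/1 = 3.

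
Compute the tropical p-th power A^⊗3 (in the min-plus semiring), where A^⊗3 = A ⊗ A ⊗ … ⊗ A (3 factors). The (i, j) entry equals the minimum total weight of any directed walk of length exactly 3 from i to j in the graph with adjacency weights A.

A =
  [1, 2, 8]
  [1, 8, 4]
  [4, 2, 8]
A^⊗3 =
  [3, 4, 7]
  [3, 4, 7]
  [4, 5, 10]

Each entry (A^⊗3)_ij equals the minimum over all length-3 walks i = v_0 → v_1 → … → v_3 = j of Σ_t A[v_t][v_{t+1}]. For example, for (i, j) = (0, 2) we minimise over 9 possible intermediate vertex sequences; the minimum is 7, attained along the walk 0 → 0 → 1 → 2.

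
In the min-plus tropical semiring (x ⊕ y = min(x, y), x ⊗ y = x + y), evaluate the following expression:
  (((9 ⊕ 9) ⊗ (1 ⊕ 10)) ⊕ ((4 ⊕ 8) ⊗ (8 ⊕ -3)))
(((9 ⊕ 9) ⊗ (1 ⊕ 10)) ⊕ ((4 ⊕ 8) ⊗ (8 ⊕ -3))) = 1

Expand innermost to outermost. Recall ⊕ takes the minimum of its arguments and ⊗ takes their sum. Working out the expression (((9 ⊕ 9) ⊗ (1 ⊕ 10)) ⊕ ((4 ⊕ 8) ⊗ (8 ⊕ -3))) gives 1.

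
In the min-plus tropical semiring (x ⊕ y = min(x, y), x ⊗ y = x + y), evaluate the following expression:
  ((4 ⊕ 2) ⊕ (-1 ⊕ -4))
((4 ⊕ 2) ⊕ (-1 ⊕ -4)) = -4

Expand innermost to outermost. Recall ⊕ takes the minimum of its arguments and ⊗ takes their sum. Working out the expression ((4 ⊕ 2) ⊕ (-1 ⊕ -4)) gives -4.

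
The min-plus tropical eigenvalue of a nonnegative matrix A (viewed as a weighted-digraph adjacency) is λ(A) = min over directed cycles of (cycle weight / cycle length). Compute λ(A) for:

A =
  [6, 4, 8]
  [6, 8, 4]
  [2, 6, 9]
λ(A) = 10/3

Enumerate directed cycles and compute their means (weight / length). Sample:
  cycle 0 → 0: weight = 6, length = 1, mean = 6/1 ≈ 6.000
  cycle 1 → 1: weight = 8, length = 1, mean = 8/1 ≈ 8.000
  cycle 2 → 2: weight = 9, length = 1, mean = 9/1 ≈ 9.000
  cycle 0 → 1 → 0: weight = 10, length = 2, mean = 10/2 ≈ 5.000
  cycle 0 → 2 → 0: weight = 10, length = 2, mean = 10/2 ≈ 5.000
  cycle 1 → 0 → 1: weight = 10, length = 2, mean = 10/2 ≈ 5.000
Minimum mean = 3.333, attained e.g. along the cycle 0 → 1 → 2 → 0 with weight 10 and length 3. So λ(A) = 10/3 = 10/3.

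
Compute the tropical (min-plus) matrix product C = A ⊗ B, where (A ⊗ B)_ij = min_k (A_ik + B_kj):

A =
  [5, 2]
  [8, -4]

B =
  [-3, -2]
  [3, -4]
A ⊗ B =
  [2, -2]
  [-1, -8]

Apply the min-plus product entry-by-entry:
  C[0][0] = min over k of (A[0][0] + B[0][0] = 5 + -3 = 2, A[0][1] + B[1][0] = 2 + 3 = 5) = 2 (attained at k = 0)
  C[0][1] = min over k of (A[0][0] + B[0][1] = 5 + -2 = 3, A[0][1] + B[1][1] = 2 + -4 = -2) = -2 (attained at k = 1)
  C[1][0] = min over k of (A[1][0] + B[0][0] = 8 + -3 = 5, A[1][1] + B[1][0] = -4 + 3 = -1) = -1 (attained at k = 1)
  C[1][1] = min over k of (A[1][0] + B[0][1] = 8 + -2 = 6, A[1][1] + B[1][1] = -4 + -4 = -8) = -8 (attained at k = 1)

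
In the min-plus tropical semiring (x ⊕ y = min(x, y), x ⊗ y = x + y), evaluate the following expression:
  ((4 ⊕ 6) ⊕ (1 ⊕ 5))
((4 ⊕ 6) ⊕ (1 ⊕ 5)) = 1

Expand innermost to outermost. Recall ⊕ takes the minimum of its arguments and ⊗ takes their sum. Working out the expression ((4 ⊕ 6) ⊕ (1 ⊕ 5)) gives 1.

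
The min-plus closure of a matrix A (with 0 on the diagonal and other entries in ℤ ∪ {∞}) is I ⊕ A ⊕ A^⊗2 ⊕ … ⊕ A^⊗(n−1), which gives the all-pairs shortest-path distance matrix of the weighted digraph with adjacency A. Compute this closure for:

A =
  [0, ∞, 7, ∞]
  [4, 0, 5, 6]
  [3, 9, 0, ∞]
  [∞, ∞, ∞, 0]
Closure =
  [0, 16, 7, 22]
  [4, 0, 5, 6]
  [3, 9, 0, 15]
  [∞, ∞, ∞, 0]

This is the Floyd-Warshall all-pairs shortest-path computation. For each intermediate vertex k = 0, 1, …, 3, update dist[i][j] ← min(dist[i][j], dist[i][k] + dist[k][j]). The final matrix gives, for each (i, j), the minimum total weight of any directed path from i to j (possibly empty when i = j).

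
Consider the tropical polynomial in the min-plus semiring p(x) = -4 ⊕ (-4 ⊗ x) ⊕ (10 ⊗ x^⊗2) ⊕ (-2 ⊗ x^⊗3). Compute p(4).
p(4) = -4

A tropical monomial a ⊗ x^⊗i evaluates to a + i · x. Evaluating each term at x = 4:
  Term 0 contributes -4 + 0 · 4 = -4
  Term 1 contributes -4 + 1 · 4 = 0
  Term 2 contributes 10 + 2 · 4 = 18
  Term 3 contributes -2 + 3 · 4 = 10
p(4) = ⊕ of these = min[-4, 0, 18, 10] = -4.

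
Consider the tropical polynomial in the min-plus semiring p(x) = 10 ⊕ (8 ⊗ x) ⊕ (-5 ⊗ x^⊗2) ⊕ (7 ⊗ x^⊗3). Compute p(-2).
p(-2) = -9

A tropical monomial a ⊗ x^⊗i evaluates to a + i · x. Evaluating each term at x = -2:
  Term 0 contributes 10 + 0 · -2 = 10
  Term 1 contributes 8 + 1 · -2 = 6
  Term 2 contributes -5 + 2 · -2 = -9
  Term 3 contributes 7 + 3 · -2 = 1
p(-2) = ⊕ of these = min[10, 6, -9, 1] = -9.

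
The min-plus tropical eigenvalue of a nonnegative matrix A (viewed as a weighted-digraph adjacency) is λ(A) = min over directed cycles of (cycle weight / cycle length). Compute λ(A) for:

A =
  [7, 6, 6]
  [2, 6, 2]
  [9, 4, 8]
λ(A) = 3

Enumerate directed cycles and compute their means (weight / length). Sample:
  cycle 0 → 0: weight = 7, length = 1, mean = 7/1 ≈ 7.000
  cycle 1 → 1: weight = 6, length = 1, mean = 6/1 ≈ 6.000
  cycle 2 → 2: weight = 8, length = 1, mean = 8/1 ≈ 8.000
  cycle 0 → 1 → 0: weight = 8, length = 2, mean = 8/2 ≈ 4.000
  cycle 0 → 2 → 0: weight = 15, length = 2, mean = 15/2 ≈ 7.500
  cycle 1 → 0 → 1: weight = 8, length = 2, mean = 8/2 ≈ 4.000
Minimum mean = 3.000, attained e.g. along the cycle 1 → 2 → 1 with weight 6 and length 2. So λ(A) = 6/2 = 3.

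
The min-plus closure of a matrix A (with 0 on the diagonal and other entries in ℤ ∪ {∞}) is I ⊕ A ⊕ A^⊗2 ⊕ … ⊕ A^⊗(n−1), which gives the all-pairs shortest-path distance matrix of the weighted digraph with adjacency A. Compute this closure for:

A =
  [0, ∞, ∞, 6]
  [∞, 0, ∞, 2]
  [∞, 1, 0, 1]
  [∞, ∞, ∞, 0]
Closure =
  [0, ∞, ∞, 6]
  [∞, 0, ∞, 2]
  [∞, 1, 0, 1]
  [∞, ∞, ∞, 0]

This is the Floyd-Warshall all-pairs shortest-path computation. For each intermediate vertex k = 0, 1, …, 3, update dist[i][j] ← min(dist[i][j], dist[i][k] + dist[k][j]). The final matrix gives, for each (i, j), the minimum total weight of any directed path from i to j (possibly empty when i = j).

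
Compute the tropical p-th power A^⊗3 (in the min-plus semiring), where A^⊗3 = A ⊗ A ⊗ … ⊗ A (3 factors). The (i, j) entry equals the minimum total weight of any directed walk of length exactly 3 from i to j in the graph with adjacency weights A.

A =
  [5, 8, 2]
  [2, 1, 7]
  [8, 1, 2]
A^⊗3 =
  [5, 4, 6]
  [4, 3, 5]
  [4, 3, 5]

Each entry (A^⊗3)_ij equals the minimum over all length-3 walks i = v_0 → v_1 → … → v_3 = j of Σ_t A[v_t][v_{t+1}]. For example, for (i, j) = (0, 2) we minimise over 9 possible intermediate vertex sequences; the minimum is 6, attained along the walk 0 → 2 → 2 → 2.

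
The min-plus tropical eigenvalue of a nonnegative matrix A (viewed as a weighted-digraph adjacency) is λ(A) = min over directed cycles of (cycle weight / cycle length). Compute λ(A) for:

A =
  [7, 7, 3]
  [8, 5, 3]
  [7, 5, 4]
λ(A) = 4

Enumerate directed cycles and compute their means (weight / length). Sample:
  cycle 0 → 0: weight = 7, length = 1, mean = 7/1 ≈ 7.000
  cycle 1 → 1: weight = 5, length = 1, mean = 5/1 ≈ 5.000
  cycle 2 → 2: weight = 4, length = 1, mean = 4/1 ≈ 4.000
  cycle 0 → 1 → 0: weight = 15, length = 2, mean = 15/2 ≈ 7.500
  cycle 0 → 2 → 0: weight = 10, length = 2, mean = 10/2 ≈ 5.000
  cycle 1 → 0 → 1: weight = 15, length = 2, mean = 15/2 ≈ 7.500
Minimum mean = 4.000, attained e.g. along the cycle 2 → 2 with weight 4 and length 1. So λ(A) = 4/1 = 4.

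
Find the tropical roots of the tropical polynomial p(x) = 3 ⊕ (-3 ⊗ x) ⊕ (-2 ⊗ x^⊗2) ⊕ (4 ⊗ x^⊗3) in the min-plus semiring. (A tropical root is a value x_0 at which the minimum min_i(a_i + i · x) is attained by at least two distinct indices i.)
Roots: {-6, -1, 6}

Each tropical root is a break point of the lower envelope of the lines y = a_i + i · x (there are 4 lines, with slopes 0, 1, ..., 3). Only the lines that attain the minimum somewhere contribute to roots; other lines are dominated. Here the surviving (envelope) indices are i = 3, i = 2, i = 1, i = 0.
Intersections between consecutive envelope lines give the roots: for adjacent envelope indices i < j the intersection is x = (a_i − a_j) / (j − i). Reading off the sorted break points: {-6, -1, 6}.
Verification: at each break x_0, at least two indices attain the minimum of min_i(a_i + i · x_0).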